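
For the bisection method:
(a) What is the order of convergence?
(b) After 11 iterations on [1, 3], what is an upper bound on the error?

(a) Bisection has linear (order 1) convergence; the error is halved each step.

(b) Error bound = (b-a)/2^n = (3 - 1)/2^{11}
    = 2/2^{11}

(a) 1 (linear); (b) error ≤ 9.77e-04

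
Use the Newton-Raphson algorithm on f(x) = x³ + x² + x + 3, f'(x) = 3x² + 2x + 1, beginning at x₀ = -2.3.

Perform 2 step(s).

f(x) = x³ + x² + x + 3
f'(x) = 3x² + 2x + 1
x₀ = -2.3

Newton-Raphson formula: x_{n+1} = x_n - f(x_n)/f'(x_n)

Iteration 1:
  f(-2.300000) = -6.177000
  f'(-2.300000) = 12.270000
  x_1 = -2.300000 - (-6.177000)/12.270000 = -1.796577
Iteration 2:
  f(-1.796577) = -1.367680
  f'(-1.796577) = 7.089913
  x_2 = -1.796577 - (-1.367680)/7.089913 = -1.603672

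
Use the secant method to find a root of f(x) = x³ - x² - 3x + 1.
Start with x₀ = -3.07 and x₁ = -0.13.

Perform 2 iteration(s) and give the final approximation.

f(x) = x³ - x² - 3x + 1
x₀ = -3.07, x₁ = -0.13

Secant formula: x_{n+1} = x_n - f(x_n)(x_n - x_{n-1})/(f(x_n) - f(x_{n-1}))

Iteration 1:
  f(-3.070000) = -28.149343
  f(-0.130000) = 1.370903
  x_2 = -0.130000 - 1.370903×(-0.130000 - (-3.070000))/(1.370903 - (-28.149343))
       = -0.266532
Iteration 2:
  f(-0.130000) = 1.370903
  f(-0.266532) = 1.709622
  x_3 = -0.266532 - 1.709622×(-0.266532 - (-0.130000))/(1.709622 - 1.370903)
       = 0.422587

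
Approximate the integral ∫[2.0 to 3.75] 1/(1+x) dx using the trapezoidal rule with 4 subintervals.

f(x) = 1/(1+x)
a = 2.0, b = 3.75, n = 4
h = (b - a)/n = 0.437500

Trapezoidal rule: (h/2)[f(x₀) + 2f(x₁) + 2f(x₂) + ... + f(xₙ)]

x_0 = 2.0000, f(x_0) = 0.333333, coefficient = 1
x_1 = 2.4375, f(x_1) = 0.290909, coefficient = 2
x_2 = 2.8750, f(x_2) = 0.258065, coefficient = 2
x_3 = 3.3125, f(x_3) = 0.231884, coefficient = 2
x_4 = 3.7500, f(x_4) = 0.210526, coefficient = 1

I ≈ (0.437500/2) × 2.105575 = 0.460595
Exact value: 0.459532
Error: 0.001062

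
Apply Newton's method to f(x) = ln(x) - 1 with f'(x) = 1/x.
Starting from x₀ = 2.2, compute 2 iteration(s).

f(x) = ln(x) - 1
f'(x) = 1/x
x₀ = 2.2

Newton-Raphson formula: x_{n+1} = x_n - f(x_n)/f'(x_n)

Iteration 1:
  f(2.200000) = -0.211543
  f'(2.200000) = 0.454545
  x_1 = 2.200000 - (-0.211543)/0.454545 = 2.665394
Iteration 2:
  f(2.665394) = -0.019648
  f'(2.665394) = 0.375179
  x_2 = 2.665394 - (-0.019648)/0.375179 = 2.717764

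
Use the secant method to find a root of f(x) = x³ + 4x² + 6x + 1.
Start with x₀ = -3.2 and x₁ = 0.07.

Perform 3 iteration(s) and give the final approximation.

f(x) = x³ + 4x² + 6x + 1
x₀ = -3.2, x₁ = 0.07

Secant formula: x_{n+1} = x_n - f(x_n)(x_n - x_{n-1})/(f(x_n) - f(x_{n-1}))

Iteration 1:
  f(-3.200000) = -10.008000
  f(0.070000) = 1.439943
  x_2 = 0.070000 - 1.439943×(0.070000 - (-3.200000))/(1.439943 - (-10.008000))
       = -0.341307
Iteration 2:
  f(0.070000) = 1.439943
  f(-0.341307) = -0.621637
  x_3 = -0.341307 - (-0.621637)×(-0.341307 - 0.070000)/(-0.621637 - 1.439943)
       = -0.217283
Iteration 3:
  f(-0.341307) = -0.621637
  f(-0.217283) = -0.125111
  x_4 = -0.217283 - (-0.125111)×(-0.217283 - (-0.341307))/(-0.125111 - (-0.621637))
       = -0.186033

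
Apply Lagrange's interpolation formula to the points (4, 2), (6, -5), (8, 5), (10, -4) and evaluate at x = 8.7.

Lagrange interpolation formula:
P(x) = Σ yᵢ × Lᵢ(x)
where Lᵢ(x) = Π_{j≠i} (x - xⱼ)/(xᵢ - xⱼ)

L_0(8.7) = (8.7 - 6)/(4 - 6) × (8.7 - 8)/(4 - 8) × (8.7 - 10)/(4 - 10) = 0.051187
L_1(8.7) = (8.7 - 4)/(6 - 4) × (8.7 - 8)/(6 - 8) × (8.7 - 10)/(6 - 10) = -0.267312
L_2(8.7) = (8.7 - 4)/(8 - 4) × (8.7 - 6)/(8 - 6) × (8.7 - 10)/(8 - 10) = 1.031062
L_3(8.7) = (8.7 - 4)/(10 - 4) × (8.7 - 6)/(10 - 6) × (8.7 - 8)/(10 - 8) = 0.185062

P(8.7) = 2×L_0(8.7) + (-5)×L_1(8.7) + 5×L_2(8.7) + (-4)×L_3(8.7)
P(8.7) = 5.854000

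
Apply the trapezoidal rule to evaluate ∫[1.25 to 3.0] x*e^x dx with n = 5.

f(x) = x*e^x
a = 1.25, b = 3.0, n = 5
h = (b - a)/n = 0.350000

Trapezoidal rule: (h/2)[f(x₀) + 2f(x₁) + 2f(x₂) + ... + f(xₙ)]

x_0 = 1.2500, f(x_0) = 4.362929, coefficient = 1
x_1 = 1.6000, f(x_1) = 7.924852, coefficient = 2
x_2 = 1.9500, f(x_2) = 13.705941, coefficient = 2
x_3 = 2.3000, f(x_3) = 22.940620, coefficient = 2
x_4 = 2.6500, f(x_4) = 37.508202, coefficient = 2
x_5 = 3.0000, f(x_5) = 60.256611, coefficient = 1

I ≈ (0.350000/2) × 228.778769 = 40.036285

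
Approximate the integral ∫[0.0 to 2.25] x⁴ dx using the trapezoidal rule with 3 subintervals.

f(x) = x⁴
a = 0.0, b = 2.25, n = 3
h = (b - a)/n = 0.750000

Trapezoidal rule: (h/2)[f(x₀) + 2f(x₁) + 2f(x₂) + ... + f(xₙ)]

x_0 = 0.0000, f(x_0) = 0.000000, coefficient = 1
x_1 = 0.7500, f(x_1) = 0.316406, coefficient = 2
x_2 = 1.5000, f(x_2) = 5.062500, coefficient = 2
x_3 = 2.2500, f(x_3) = 25.628906, coefficient = 1

I ≈ (0.750000/2) × 36.386719 = 13.645020
Exact value: 11.533008
Error: 2.112012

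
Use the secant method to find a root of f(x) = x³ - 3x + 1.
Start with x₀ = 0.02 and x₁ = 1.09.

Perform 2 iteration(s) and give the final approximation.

f(x) = x³ - 3x + 1
x₀ = 0.02, x₁ = 1.09

Secant formula: x_{n+1} = x_n - f(x_n)(x_n - x_{n-1})/(f(x_n) - f(x_{n-1}))

Iteration 1:
  f(0.020000) = 0.940008
  f(1.090000) = -0.974971
  x_2 = 1.090000 - (-0.974971)×(1.090000 - 0.020000)/(-0.974971 - 0.940008)
       = 0.545232
Iteration 2:
  f(1.090000) = -0.974971
  f(0.545232) = -0.473611
  x_3 = 0.545232 - (-0.473611)×(0.545232 - 1.090000)/(-0.473611 - (-0.974971))
       = 0.030616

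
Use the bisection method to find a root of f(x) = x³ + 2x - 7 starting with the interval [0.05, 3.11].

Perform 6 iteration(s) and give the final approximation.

f(x) = x³ + 2x - 7
Initial interval: [0.05, 3.11]

Iteration 1:
  c_1 = (0.050000 + 3.110000)/2 = 1.580000
  f(c_1) = f(1.580000) = 0.104312
  f(a) × f(c) < 0, new interval: [0.050000, 1.580000]
Iteration 2:
  c_2 = (0.050000 + 1.580000)/2 = 0.815000
  f(c_2) = f(0.815000) = -4.828657
  f(a) × f(c) ≥ 0, new interval: [0.815000, 1.580000]
Iteration 3:
  c_3 = (0.815000 + 1.580000)/2 = 1.197500
  f(c_3) = f(1.197500) = -2.887778
  f(a) × f(c) ≥ 0, new interval: [1.197500, 1.580000]
Iteration 4:
  c_4 = (1.197500 + 1.580000)/2 = 1.388750
  f(c_4) = f(1.388750) = -1.544120
  f(a) × f(c) ≥ 0, new interval: [1.388750, 1.580000]
Iteration 5:
  c_5 = (1.388750 + 1.580000)/2 = 1.484375
  f(c_5) = f(1.484375) = -0.760624
  f(a) × f(c) ≥ 0, new interval: [1.484375, 1.580000]
Iteration 6:
  c_6 = (1.484375 + 1.580000)/2 = 1.532188
  f(c_6) = f(1.532188) = -0.338664
  f(a) × f(c) ≥ 0, new interval: [1.532188, 1.580000]

After 6 iteration(s), the approximation is c_6 = 1.532188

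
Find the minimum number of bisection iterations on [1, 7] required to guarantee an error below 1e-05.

We need (b-a)/2^n ≤ 1e-05
(7 - 1)/2^n ≤ 1e-05
6/2^n ≤ 1e-05
2^n ≥ 600000
n ≥ log₂(600000) = 19.19
n ≥ 20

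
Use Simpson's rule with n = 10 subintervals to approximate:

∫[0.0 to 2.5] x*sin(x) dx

f(x) = x*sin(x)
a = 0.0, b = 2.5, n = 10
h = (b - a)/n = 0.250000

Simpson's rule: (h/3)[f(x₀) + 4f(x₁) + 2f(x₂) + ... + f(xₙ)]

x_0 = 0.0000, f(x_0) = 0.000000, coefficient = 1
x_1 = 0.2500, f(x_1) = 0.061851, coefficient = 4
x_2 = 0.5000, f(x_2) = 0.239713, coefficient = 2
x_3 = 0.7500, f(x_3) = 0.511229, coefficient = 4
x_4 = 1.0000, f(x_4) = 0.841471, coefficient = 2
x_5 = 1.2500, f(x_5) = 1.186231, coefficient = 4
x_6 = 1.5000, f(x_6) = 1.496242, coefficient = 2
x_7 = 1.7500, f(x_7) = 1.721975, coefficient = 4
x_8 = 2.0000, f(x_8) = 1.818595, coefficient = 2
x_9 = 2.2500, f(x_9) = 1.750665, coefficient = 4
x_10 = 2.5000, f(x_10) = 1.496180, coefficient = 1

I ≈ (0.250000/3) × 31.216026 = 2.601336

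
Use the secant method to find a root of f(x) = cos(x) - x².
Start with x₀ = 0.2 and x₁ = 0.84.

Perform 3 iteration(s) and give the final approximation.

f(x) = cos(x) - x²
x₀ = 0.2, x₁ = 0.84

Secant formula: x_{n+1} = x_n - f(x_n)(x_n - x_{n-1})/(f(x_n) - f(x_{n-1}))

Iteration 1:
  f(0.200000) = 0.940067
  f(0.840000) = -0.038137
  x_2 = 0.840000 - (-0.038137)×(0.840000 - 0.200000)/(-0.038137 - 0.940067)
       = 0.815048
Iteration 2:
  f(0.840000) = -0.038137
  f(0.815048) = 0.021529
  x_3 = 0.815048 - 0.021529×(0.815048 - 0.840000)/(0.021529 - (-0.038137))
       = 0.824052
Iteration 3:
  f(0.815048) = 0.021529
  f(0.824052) = 0.000192
  x_4 = 0.824052 - 0.000192×(0.824052 - 0.815048)/(0.000192 - 0.021529)
       = 0.824133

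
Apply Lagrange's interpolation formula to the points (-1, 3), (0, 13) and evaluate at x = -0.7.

Lagrange interpolation formula:
P(x) = Σ yᵢ × Lᵢ(x)
where Lᵢ(x) = Π_{j≠i} (x - xⱼ)/(xᵢ - xⱼ)

L_0(-0.7) = (-0.7 - 0)/(-1 - 0) = 0.700000
L_1(-0.7) = (-0.7 - (-1))/(0 - (-1)) = 0.300000

P(-0.7) = 3×L_0(-0.7) + 13×L_1(-0.7)
P(-0.7) = 6.000000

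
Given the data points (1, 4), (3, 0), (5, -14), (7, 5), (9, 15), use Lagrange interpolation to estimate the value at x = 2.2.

Lagrange interpolation formula:
P(x) = Σ yᵢ × Lᵢ(x)
where Lᵢ(x) = Π_{j≠i} (x - xⱼ)/(xᵢ - xⱼ)

L_0(2.2) = (2.2 - 3)/(1 - 3) × (2.2 - 5)/(1 - 5) × (2.2 - 7)/(1 - 7) × (2.2 - 9)/(1 - 9) = 0.190400
L_1(2.2) = (2.2 - 1)/(3 - 1) × (2.2 - 5)/(3 - 5) × (2.2 - 7)/(3 - 7) × (2.2 - 9)/(3 - 9) = 1.142400
L_2(2.2) = (2.2 - 1)/(5 - 1) × (2.2 - 3)/(5 - 3) × (2.2 - 7)/(5 - 7) × (2.2 - 9)/(5 - 9) = -0.489600
L_3(2.2) = (2.2 - 1)/(7 - 1) × (2.2 - 3)/(7 - 3) × (2.2 - 5)/(7 - 5) × (2.2 - 9)/(7 - 9) = 0.190400
L_4(2.2) = (2.2 - 1)/(9 - 1) × (2.2 - 3)/(9 - 3) × (2.2 - 5)/(9 - 5) × (2.2 - 7)/(9 - 7) = -0.033600

P(2.2) = 4×L_0(2.2) + 0×L_1(2.2) + (-14)×L_2(2.2) + 5×L_3(2.2) + 15×L_4(2.2)
P(2.2) = 8.064000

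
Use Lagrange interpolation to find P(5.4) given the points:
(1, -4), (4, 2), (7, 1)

Lagrange interpolation formula:
P(x) = Σ yᵢ × Lᵢ(x)
where Lᵢ(x) = Π_{j≠i} (x - xⱼ)/(xᵢ - xⱼ)

L_0(5.4) = (5.4 - 4)/(1 - 4) × (5.4 - 7)/(1 - 7) = -0.124444
L_1(5.4) = (5.4 - 1)/(4 - 1) × (5.4 - 7)/(4 - 7) = 0.782222
L_2(5.4) = (5.4 - 1)/(7 - 1) × (5.4 - 4)/(7 - 4) = 0.342222

P(5.4) = (-4)×L_0(5.4) + 2×L_1(5.4) + 1×L_2(5.4)
P(5.4) = 2.404444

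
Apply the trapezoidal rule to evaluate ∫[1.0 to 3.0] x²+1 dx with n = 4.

f(x) = x²+1
a = 1.0, b = 3.0, n = 4
h = (b - a)/n = 0.500000

Trapezoidal rule: (h/2)[f(x₀) + 2f(x₁) + 2f(x₂) + ... + f(xₙ)]

x_0 = 1.0000, f(x_0) = 2.000000, coefficient = 1
x_1 = 1.5000, f(x_1) = 3.250000, coefficient = 2
x_2 = 2.0000, f(x_2) = 5.000000, coefficient = 2
x_3 = 2.5000, f(x_3) = 7.250000, coefficient = 2
x_4 = 3.0000, f(x_4) = 10.000000, coefficient = 1

I ≈ (0.500000/2) × 43.000000 = 10.750000
Exact value: 10.666667
Error: 0.083333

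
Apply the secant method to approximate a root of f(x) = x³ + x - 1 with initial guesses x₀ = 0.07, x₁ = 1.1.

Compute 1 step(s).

f(x) = x³ + x - 1
x₀ = 0.07, x₁ = 1.1

Secant formula: x_{n+1} = x_n - f(x_n)(x_n - x_{n-1})/(f(x_n) - f(x_{n-1}))

Iteration 1:
  f(0.070000) = -0.929657
  f(1.100000) = 1.431000
  x_2 = 1.100000 - 1.431000×(1.100000 - 0.070000)/(1.431000 - (-0.929657))
       = 0.475627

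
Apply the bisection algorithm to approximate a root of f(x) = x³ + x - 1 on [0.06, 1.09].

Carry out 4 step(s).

f(x) = x³ + x - 1
Initial interval: [0.06, 1.09]

Iteration 1:
  c_1 = (0.060000 + 1.090000)/2 = 0.575000
  f(c_1) = f(0.575000) = -0.234891
  f(a) × f(c) ≥ 0, new interval: [0.575000, 1.090000]
Iteration 2:
  c_2 = (0.575000 + 1.090000)/2 = 0.832500
  f(c_2) = f(0.832500) = 0.409469
  f(a) × f(c) < 0, new interval: [0.575000, 0.832500]
Iteration 3:
  c_3 = (0.575000 + 0.832500)/2 = 0.703750
  f(c_3) = f(0.703750) = 0.052292
  f(a) × f(c) < 0, new interval: [0.575000, 0.703750]
Iteration 4:
  c_4 = (0.575000 + 0.703750)/2 = 0.639375
  f(c_4) = f(0.639375) = -0.099248
  f(a) × f(c) ≥ 0, new interval: [0.639375, 0.703750]

After 4 iteration(s), the approximation is c_4 = 0.639375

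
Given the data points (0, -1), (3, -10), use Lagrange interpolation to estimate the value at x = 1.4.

Lagrange interpolation formula:
P(x) = Σ yᵢ × Lᵢ(x)
where Lᵢ(x) = Π_{j≠i} (x - xⱼ)/(xᵢ - xⱼ)

L_0(1.4) = (1.4 - 3)/(0 - 3) = 0.533333
L_1(1.4) = (1.4 - 0)/(3 - 0) = 0.466667

P(1.4) = (-1)×L_0(1.4) + (-10)×L_1(1.4)
P(1.4) = -5.200000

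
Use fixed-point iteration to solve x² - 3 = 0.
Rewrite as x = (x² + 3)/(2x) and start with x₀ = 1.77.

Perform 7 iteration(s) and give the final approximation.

Equation: x² - 3 = 0
Fixed-point form: x = (x² + 3)/(2x)
x₀ = 1.77

x_1 = g(1.770000) = 1.732458
x_2 = g(1.732458) = 1.732051
x_3 = g(1.732051) = 1.732051
x_4 = g(1.732051) = 1.732051
x_5 = g(1.732051) = 1.732051
x_6 = g(1.732051) = 1.732051
x_7 = g(1.732051) = 1.732051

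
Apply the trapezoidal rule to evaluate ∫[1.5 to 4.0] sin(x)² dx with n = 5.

f(x) = sin(x)²
a = 1.5, b = 4.0, n = 5
h = (b - a)/n = 0.500000

Trapezoidal rule: (h/2)[f(x₀) + 2f(x₁) + 2f(x₂) + ... + f(xₙ)]

x_0 = 1.5000, f(x_0) = 0.994996, coefficient = 1
x_1 = 2.0000, f(x_1) = 0.826822, coefficient = 2
x_2 = 2.5000, f(x_2) = 0.358169, coefficient = 2
x_3 = 3.0000, f(x_3) = 0.019915, coefficient = 2
x_4 = 3.5000, f(x_4) = 0.123049, coefficient = 2
x_5 = 4.0000, f(x_5) = 0.572750, coefficient = 1

I ≈ (0.500000/2) × 4.223655 = 1.055914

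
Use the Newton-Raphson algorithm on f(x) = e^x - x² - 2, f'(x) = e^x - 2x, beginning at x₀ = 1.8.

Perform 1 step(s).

f(x) = e^x - x² - 2
f'(x) = e^x - 2x
x₀ = 1.8

Newton-Raphson formula: x_{n+1} = x_n - f(x_n)/f'(x_n)

Iteration 1:
  f(1.800000) = 0.809647
  f'(1.800000) = 2.449647
  x_1 = 1.800000 - 0.809647/2.449647 = 1.469484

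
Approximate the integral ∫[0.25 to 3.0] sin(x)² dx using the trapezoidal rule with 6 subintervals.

f(x) = sin(x)²
a = 0.25, b = 3.0, n = 6
h = (b - a)/n = 0.458333

Trapezoidal rule: (h/2)[f(x₀) + 2f(x₁) + 2f(x₂) + ... + f(xₙ)]

x_0 = 0.2500, f(x_0) = 0.061209, coefficient = 1
x_1 = 0.7083, f(x_1) = 0.423240, coefficient = 2
x_2 = 1.1667, f(x_2) = 0.845379, coefficient = 2
x_3 = 1.6250, f(x_3) = 0.997065, coefficient = 2
x_4 = 2.0833, f(x_4) = 0.759518, coefficient = 2
x_5 = 2.5417, f(x_5) = 0.318752, coefficient = 2
x_6 = 3.0000, f(x_6) = 0.019915, coefficient = 1

I ≈ (0.458333/2) × 6.769031 = 1.551236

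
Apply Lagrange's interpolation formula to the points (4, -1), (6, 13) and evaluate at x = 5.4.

Lagrange interpolation formula:
P(x) = Σ yᵢ × Lᵢ(x)
where Lᵢ(x) = Π_{j≠i} (x - xⱼ)/(xᵢ - xⱼ)

L_0(5.4) = (5.4 - 6)/(4 - 6) = 0.300000
L_1(5.4) = (5.4 - 4)/(6 - 4) = 0.700000

P(5.4) = (-1)×L_0(5.4) + 13×L_1(5.4)
P(5.4) = 8.800000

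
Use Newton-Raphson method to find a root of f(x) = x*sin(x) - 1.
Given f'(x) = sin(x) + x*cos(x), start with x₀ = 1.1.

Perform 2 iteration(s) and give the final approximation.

f(x) = x*sin(x) - 1
f'(x) = sin(x) + x*cos(x)
x₀ = 1.1

Newton-Raphson formula: x_{n+1} = x_n - f(x_n)/f'(x_n)

Iteration 1:
  f(1.100000) = -0.019672
  f'(1.100000) = 1.390163
  x_1 = 1.100000 - (-0.019672)/1.390163 = 1.114151
Iteration 2:
  f(1.114151) = -0.000009
  f'(1.114151) = 1.388810
  x_2 = 1.114151 - (-0.000009)/1.388810 = 1.114157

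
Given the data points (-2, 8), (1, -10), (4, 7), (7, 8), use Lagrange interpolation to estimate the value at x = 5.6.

Lagrange interpolation formula:
P(x) = Σ yᵢ × Lᵢ(x)
where Lᵢ(x) = Π_{j≠i} (x - xⱼ)/(xᵢ - xⱼ)

L_0(5.6) = (5.6 - 1)/(-2 - 1) × (5.6 - 4)/(-2 - 4) × (5.6 - 7)/(-2 - 7) = 0.063605
L_1(5.6) = (5.6 - (-2))/(1 - (-2)) × (5.6 - 4)/(1 - 4) × (5.6 - 7)/(1 - 7) = -0.315259
L_2(5.6) = (5.6 - (-2))/(4 - (-2)) × (5.6 - 1)/(4 - 1) × (5.6 - 7)/(4 - 7) = 0.906370
L_3(5.6) = (5.6 - (-2))/(7 - (-2)) × (5.6 - 1)/(7 - 1) × (5.6 - 4)/(7 - 4) = 0.345284

P(5.6) = 8×L_0(5.6) + (-10)×L_1(5.6) + 7×L_2(5.6) + 8×L_3(5.6)
P(5.6) = 12.768296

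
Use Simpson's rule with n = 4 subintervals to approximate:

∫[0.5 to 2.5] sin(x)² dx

f(x) = sin(x)²
a = 0.5, b = 2.5, n = 4
h = (b - a)/n = 0.500000

Simpson's rule: (h/3)[f(x₀) + 4f(x₁) + 2f(x₂) + ... + f(xₙ)]

x_0 = 0.5000, f(x_0) = 0.229849, coefficient = 1
x_1 = 1.0000, f(x_1) = 0.708073, coefficient = 4
x_2 = 1.5000, f(x_2) = 0.994996, coefficient = 2
x_3 = 2.0000, f(x_3) = 0.826822, coefficient = 4
x_4 = 2.5000, f(x_4) = 0.358169, coefficient = 1

I ≈ (0.500000/3) × 8.717591 = 1.452932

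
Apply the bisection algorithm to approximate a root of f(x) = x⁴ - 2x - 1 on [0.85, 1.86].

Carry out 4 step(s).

f(x) = x⁴ - 2x - 1
Initial interval: [0.85, 1.86]

Iteration 1:
  c_1 = (0.850000 + 1.860000)/2 = 1.355000
  f(c_1) = f(1.355000) = -0.339012
  f(a) × f(c) ≥ 0, new interval: [1.355000, 1.860000]
Iteration 2:
  c_2 = (1.355000 + 1.860000)/2 = 1.607500
  f(c_2) = f(1.607500) = 2.462347
  f(a) × f(c) < 0, new interval: [1.355000, 1.607500]
Iteration 3:
  c_3 = (1.355000 + 1.607500)/2 = 1.481250
  f(c_3) = f(1.481250) = 0.851582
  f(a) × f(c) < 0, new interval: [1.355000, 1.481250]
Iteration 4:
  c_4 = (1.355000 + 1.481250)/2 = 1.418125
  f(c_4) = f(1.418125) = 0.208187
  f(a) × f(c) < 0, new interval: [1.355000, 1.418125]

After 4 iteration(s), the approximation is c_4 = 1.418125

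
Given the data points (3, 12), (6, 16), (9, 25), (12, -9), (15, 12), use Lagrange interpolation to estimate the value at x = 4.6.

Lagrange interpolation formula:
P(x) = Σ yᵢ × Lᵢ(x)
where Lᵢ(x) = Π_{j≠i} (x - xⱼ)/(xᵢ - xⱼ)

L_0(4.6) = (4.6 - 6)/(3 - 6) × (4.6 - 9)/(3 - 9) × (4.6 - 12)/(3 - 12) × (4.6 - 15)/(3 - 15) = 0.243865
L_1(4.6) = (4.6 - 3)/(6 - 3) × (4.6 - 9)/(6 - 9) × (4.6 - 12)/(6 - 12) × (4.6 - 15)/(6 - 15) = 1.114812
L_2(4.6) = (4.6 - 3)/(9 - 3) × (4.6 - 6)/(9 - 6) × (4.6 - 12)/(9 - 12) × (4.6 - 15)/(9 - 15) = -0.532069
L_3(4.6) = (4.6 - 3)/(12 - 3) × (4.6 - 6)/(12 - 6) × (4.6 - 9)/(12 - 9) × (4.6 - 15)/(12 - 15) = 0.210910
L_4(4.6) = (4.6 - 3)/(15 - 3) × (4.6 - 6)/(15 - 6) × (4.6 - 9)/(15 - 9) × (4.6 - 12)/(15 - 12) = -0.037518

P(4.6) = 12×L_0(4.6) + 16×L_1(4.6) + 25×L_2(4.6) + (-9)×L_3(4.6) + 12×L_4(4.6)
P(4.6) = 5.113231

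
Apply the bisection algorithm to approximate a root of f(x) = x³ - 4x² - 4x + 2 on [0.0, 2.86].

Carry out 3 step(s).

f(x) = x³ - 4x² - 4x + 2
Initial interval: [0.0, 2.86]

Iteration 1:
  c_1 = (0.000000 + 2.860000)/2 = 1.430000
  f(c_1) = f(1.430000) = -8.975393
  f(a) × f(c) < 0, new interval: [0.000000, 1.430000]
Iteration 2:
  c_2 = (0.000000 + 1.430000)/2 = 0.715000
  f(c_2) = f(0.715000) = -2.539374
  f(a) × f(c) < 0, new interval: [0.000000, 0.715000]
Iteration 3:
  c_3 = (0.000000 + 0.715000)/2 = 0.357500
  f(c_3) = f(0.357500) = 0.104466
  f(a) × f(c) ≥ 0, new interval: [0.357500, 0.715000]

After 3 iteration(s), the approximation is c_3 = 0.357500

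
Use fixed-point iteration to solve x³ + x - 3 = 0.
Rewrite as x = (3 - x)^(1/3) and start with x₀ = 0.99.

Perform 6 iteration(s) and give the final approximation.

Equation: x³ + x - 3 = 0
Fixed-point form: x = (3 - x)^(1/3)
x₀ = 0.99

x_1 = g(0.990000) = 1.262017
x_2 = g(1.262017) = 1.202306
x_3 = g(1.202306) = 1.215921
x_4 = g(1.215921) = 1.212843
x_5 = g(1.212843) = 1.213540
x_6 = g(1.213540) = 1.213383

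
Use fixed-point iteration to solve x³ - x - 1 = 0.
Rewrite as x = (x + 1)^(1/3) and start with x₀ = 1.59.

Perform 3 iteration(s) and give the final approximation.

Equation: x³ - x - 1 = 0
Fixed-point form: x = (x + 1)^(1/3)
x₀ = 1.59

x_1 = g(1.590000) = 1.373304
x_2 = g(1.373304) = 1.333883
x_3 = g(1.333883) = 1.326457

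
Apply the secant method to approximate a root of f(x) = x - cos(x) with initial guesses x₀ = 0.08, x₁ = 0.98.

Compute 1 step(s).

f(x) = x - cos(x)
x₀ = 0.08, x₁ = 0.98

Secant formula: x_{n+1} = x_n - f(x_n)(x_n - x_{n-1})/(f(x_n) - f(x_{n-1}))

Iteration 1:
  f(0.080000) = -0.916802
  f(0.980000) = 0.422977
  x_2 = 0.980000 - 0.422977×(0.980000 - 0.080000)/(0.422977 - (-0.916802))
       = 0.695864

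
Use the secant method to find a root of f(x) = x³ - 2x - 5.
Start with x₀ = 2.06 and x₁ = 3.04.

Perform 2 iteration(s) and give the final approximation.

f(x) = x³ - 2x - 5
x₀ = 2.06, x₁ = 3.04

Secant formula: x_{n+1} = x_n - f(x_n)(x_n - x_{n-1})/(f(x_n) - f(x_{n-1}))

Iteration 1:
  f(2.060000) = -0.378184
  f(3.040000) = 17.014464
  x_2 = 3.040000 - 17.014464×(3.040000 - 2.060000)/(17.014464 - (-0.378184))
       = 2.081309
Iteration 2:
  f(3.040000) = 17.014464
  f(2.081309) = -0.146705
  x_3 = 2.081309 - (-0.146705)×(2.081309 - 3.040000)/(-0.146705 - 17.014464)
       = 2.089505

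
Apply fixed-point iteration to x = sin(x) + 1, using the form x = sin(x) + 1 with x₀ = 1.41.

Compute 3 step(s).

Equation: x = sin(x) + 1
Fixed-point form: x = sin(x) + 1
x₀ = 1.41

x_1 = g(1.410000) = 1.987100
x_2 = g(1.987100) = 1.914590
x_3 = g(1.914590) = 1.941483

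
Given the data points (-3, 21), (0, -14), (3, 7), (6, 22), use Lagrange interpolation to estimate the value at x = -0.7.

Lagrange interpolation formula:
P(x) = Σ yᵢ × Lᵢ(x)
where Lᵢ(x) = Π_{j≠i} (x - xⱼ)/(xᵢ - xⱼ)

L_0(-0.7) = (-0.7 - 0)/(-3 - 0) × (-0.7 - 3)/(-3 - 3) × (-0.7 - 6)/(-3 - 6) = 0.107117
L_1(-0.7) = (-0.7 - (-3))/(0 - (-3)) × (-0.7 - 3)/(0 - 3) × (-0.7 - 6)/(0 - 6) = 1.055870
L_2(-0.7) = (-0.7 - (-3))/(3 - (-3)) × (-0.7 - 0)/(3 - 0) × (-0.7 - 6)/(3 - 6) = -0.199759
L_3(-0.7) = (-0.7 - (-3))/(6 - (-3)) × (-0.7 - 0)/(6 - 0) × (-0.7 - 3)/(6 - 3) = 0.036772

P(-0.7) = 21×L_0(-0.7) + (-14)×L_1(-0.7) + 7×L_2(-0.7) + 22×L_3(-0.7)
P(-0.7) = -13.122062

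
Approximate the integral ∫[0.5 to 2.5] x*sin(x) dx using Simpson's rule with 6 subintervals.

f(x) = x*sin(x)
a = 0.5, b = 2.5, n = 6
h = (b - a)/n = 0.333333

Simpson's rule: (h/3)[f(x₀) + 4f(x₁) + 2f(x₂) + ... + f(xₙ)]

x_0 = 0.5000, f(x_0) = 0.239713, coefficient = 1
x_1 = 0.8333, f(x_1) = 0.616814, coefficient = 4
x_2 = 1.1667, f(x_2) = 1.072686, coefficient = 2
x_3 = 1.5000, f(x_3) = 1.496242, coefficient = 4
x_4 = 1.8333, f(x_4) = 1.770514, coefficient = 2
x_5 = 2.1667, f(x_5) = 1.793264, coefficient = 4
x_6 = 2.5000, f(x_6) = 1.496180, coefficient = 1

I ≈ (0.333333/3) × 23.047574 = 2.560842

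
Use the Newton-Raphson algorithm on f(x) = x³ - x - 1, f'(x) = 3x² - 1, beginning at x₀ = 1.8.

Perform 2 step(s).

f(x) = x³ - x - 1
f'(x) = 3x² - 1
x₀ = 1.8

Newton-Raphson formula: x_{n+1} = x_n - f(x_n)/f'(x_n)

Iteration 1:
  f(1.800000) = 3.032000
  f'(1.800000) = 8.720000
  x_1 = 1.800000 - 3.032000/8.720000 = 1.452294
Iteration 2:
  f(1.452294) = 0.610821
  f'(1.452294) = 5.327470
  x_2 = 1.452294 - 0.610821/5.327470 = 1.337639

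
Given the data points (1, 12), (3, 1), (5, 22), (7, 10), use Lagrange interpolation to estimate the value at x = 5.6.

Lagrange interpolation formula:
P(x) = Σ yᵢ × Lᵢ(x)
where Lᵢ(x) = Π_{j≠i} (x - xⱼ)/(xᵢ - xⱼ)

L_0(5.6) = (5.6 - 3)/(1 - 3) × (5.6 - 5)/(1 - 5) × (5.6 - 7)/(1 - 7) = 0.045500
L_1(5.6) = (5.6 - 1)/(3 - 1) × (5.6 - 5)/(3 - 5) × (5.6 - 7)/(3 - 7) = -0.241500
L_2(5.6) = (5.6 - 1)/(5 - 1) × (5.6 - 3)/(5 - 3) × (5.6 - 7)/(5 - 7) = 1.046500
L_3(5.6) = (5.6 - 1)/(7 - 1) × (5.6 - 3)/(7 - 3) × (5.6 - 5)/(7 - 5) = 0.149500

P(5.6) = 12×L_0(5.6) + 1×L_1(5.6) + 22×L_2(5.6) + 10×L_3(5.6)
P(5.6) = 24.822500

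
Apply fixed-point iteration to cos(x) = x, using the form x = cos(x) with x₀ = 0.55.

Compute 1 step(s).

Equation: cos(x) = x
Fixed-point form: x = cos(x)
x₀ = 0.55

x_1 = g(0.550000) = 0.852525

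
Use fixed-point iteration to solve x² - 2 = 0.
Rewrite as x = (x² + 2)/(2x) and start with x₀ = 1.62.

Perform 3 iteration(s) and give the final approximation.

Equation: x² - 2 = 0
Fixed-point form: x = (x² + 2)/(2x)
x₀ = 1.62

x_1 = g(1.620000) = 1.427284
x_2 = g(1.427284) = 1.414273
x_3 = g(1.414273) = 1.414214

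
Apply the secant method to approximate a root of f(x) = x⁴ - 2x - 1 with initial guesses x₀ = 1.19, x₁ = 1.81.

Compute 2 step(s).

f(x) = x⁴ - 2x - 1
x₀ = 1.19, x₁ = 1.81

Secant formula: x_{n+1} = x_n - f(x_n)(x_n - x_{n-1})/(f(x_n) - f(x_{n-1}))

Iteration 1:
  f(1.190000) = -1.374661
  f(1.810000) = 6.112831
  x_2 = 1.810000 - 6.112831×(1.810000 - 1.190000)/(6.112831 - (-1.374661))
       = 1.303828
Iteration 2:
  f(1.810000) = 6.112831
  f(1.303828) = -0.717763
  x_3 = 1.303828 - (-0.717763)×(1.303828 - 1.810000)/(-0.717763 - 6.112831)
       = 1.357017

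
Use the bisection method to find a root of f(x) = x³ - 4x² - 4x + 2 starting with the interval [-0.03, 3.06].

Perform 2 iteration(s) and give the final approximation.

f(x) = x³ - 4x² - 4x + 2
Initial interval: [-0.03, 3.06]

Iteration 1:
  c_1 = (-0.030000 + 3.060000)/2 = 1.515000
  f(c_1) = f(1.515000) = -9.763634
  f(a) × f(c) < 0, new interval: [-0.030000, 1.515000]
Iteration 2:
  c_2 = (-0.030000 + 1.515000)/2 = 0.742500
  f(c_2) = f(0.742500) = -2.765880
  f(a) × f(c) < 0, new interval: [-0.030000, 0.742500]

After 2 iteration(s), the approximation is c_2 = 0.742500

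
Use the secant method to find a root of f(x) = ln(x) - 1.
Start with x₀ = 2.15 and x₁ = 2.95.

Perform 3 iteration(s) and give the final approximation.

f(x) = ln(x) - 1
x₀ = 2.15, x₁ = 2.95

Secant formula: x_{n+1} = x_n - f(x_n)(x_n - x_{n-1})/(f(x_n) - f(x_{n-1}))

Iteration 1:
  f(2.150000) = -0.234532
  f(2.950000) = 0.081805
  x_2 = 2.950000 - 0.081805×(2.950000 - 2.150000)/(0.081805 - (-0.234532))
       = 2.743119
Iteration 2:
  f(2.950000) = 0.081805
  f(2.743119) = 0.009096
  x_3 = 2.743119 - 0.009096×(2.743119 - 2.950000)/(0.009096 - 0.081805)
       = 2.717239
Iteration 3:
  f(2.743119) = 0.009096
  f(2.717239) = -0.000384
  x_4 = 2.717239 - (-0.000384)×(2.717239 - 2.743119)/(-0.000384 - 0.009096)
       = 2.718287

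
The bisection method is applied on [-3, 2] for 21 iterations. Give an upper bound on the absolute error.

Bisection error bound: |error| ≤ (b-a)/2^n
|error| ≤ (2 - (-3))/2^21 = 5/2^21
|error| ≤ 0.0000023842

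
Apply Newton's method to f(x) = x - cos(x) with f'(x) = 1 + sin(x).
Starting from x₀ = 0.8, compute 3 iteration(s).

f(x) = x - cos(x)
f'(x) = 1 + sin(x)
x₀ = 0.8

Newton-Raphson formula: x_{n+1} = x_n - f(x_n)/f'(x_n)

Iteration 1:
  f(0.800000) = 0.103293
  f'(0.800000) = 1.717356
  x_1 = 0.800000 - 0.103293/1.717356 = 0.739853
Iteration 2:
  f(0.739853) = 0.001286
  f'(0.739853) = 1.674180
  x_2 = 0.739853 - 0.001286/1.674180 = 0.739085
Iteration 3:
  f(0.739085) = 0.000000
  f'(0.739085) = 1.673612
  x_3 = 0.739085 - 0.000000/1.673612 = 0.739085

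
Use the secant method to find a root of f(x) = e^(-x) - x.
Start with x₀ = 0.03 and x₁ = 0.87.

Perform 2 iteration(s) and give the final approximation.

f(x) = e^(-x) - x
x₀ = 0.03, x₁ = 0.87

Secant formula: x_{n+1} = x_n - f(x_n)(x_n - x_{n-1})/(f(x_n) - f(x_{n-1}))

Iteration 1:
  f(0.030000) = 0.940446
  f(0.870000) = -0.451048
  x_2 = 0.870000 - (-0.451048)×(0.870000 - 0.030000)/(-0.451048 - 0.940446)
       = 0.597717
Iteration 2:
  f(0.870000) = -0.451048
  f(0.597717) = -0.047650
  x_3 = 0.597717 - (-0.047650)×(0.597717 - 0.870000)/(-0.047650 - (-0.451048))
       = 0.565554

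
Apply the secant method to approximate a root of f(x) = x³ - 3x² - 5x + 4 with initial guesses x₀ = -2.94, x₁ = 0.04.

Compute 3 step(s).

f(x) = x³ - 3x² - 5x + 4
x₀ = -2.94, x₁ = 0.04

Secant formula: x_{n+1} = x_n - f(x_n)(x_n - x_{n-1})/(f(x_n) - f(x_{n-1}))

Iteration 1:
  f(-2.940000) = -32.642984
  f(0.040000) = 3.795264
  x_2 = 0.040000 - 3.795264×(0.040000 - (-2.940000))/(3.795264 - (-32.642984))
       = -0.270385
Iteration 2:
  f(0.040000) = 3.795264
  f(-0.270385) = 5.112834
  x_3 = -0.270385 - 5.112834×(-0.270385 - 0.040000)/(5.112834 - 3.795264)
       = 0.934065
Iteration 3:
  f(-0.270385) = 5.112834
  f(0.934065) = -2.472808
  x_4 = 0.934065 - (-2.472808)×(0.934065 - (-0.270385))/(-2.472808 - 5.112834)
       = 0.541432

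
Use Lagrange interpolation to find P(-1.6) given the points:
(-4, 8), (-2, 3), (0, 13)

Lagrange interpolation formula:
P(x) = Σ yᵢ × Lᵢ(x)
where Lᵢ(x) = Π_{j≠i} (x - xⱼ)/(xᵢ - xⱼ)

L_0(-1.6) = (-1.6 - (-2))/(-4 - (-2)) × (-1.6 - 0)/(-4 - 0) = -0.080000
L_1(-1.6) = (-1.6 - (-4))/(-2 - (-4)) × (-1.6 - 0)/(-2 - 0) = 0.960000
L_2(-1.6) = (-1.6 - (-4))/(0 - (-4)) × (-1.6 - (-2))/(0 - (-2)) = 0.120000

P(-1.6) = 8×L_0(-1.6) + 3×L_1(-1.6) + 13×L_2(-1.6)
P(-1.6) = 3.800000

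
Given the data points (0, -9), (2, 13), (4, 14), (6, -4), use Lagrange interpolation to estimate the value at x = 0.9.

Lagrange interpolation formula:
P(x) = Σ yᵢ × Lᵢ(x)
where Lᵢ(x) = Π_{j≠i} (x - xⱼ)/(xᵢ - xⱼ)

L_0(0.9) = (0.9 - 2)/(0 - 2) × (0.9 - 4)/(0 - 4) × (0.9 - 6)/(0 - 6) = 0.362313
L_1(0.9) = (0.9 - 0)/(2 - 0) × (0.9 - 4)/(2 - 4) × (0.9 - 6)/(2 - 6) = 0.889312
L_2(0.9) = (0.9 - 0)/(4 - 0) × (0.9 - 2)/(4 - 2) × (0.9 - 6)/(4 - 6) = -0.315563
L_3(0.9) = (0.9 - 0)/(6 - 0) × (0.9 - 2)/(6 - 2) × (0.9 - 4)/(6 - 4) = 0.063938

P(0.9) = (-9)×L_0(0.9) + 13×L_1(0.9) + 14×L_2(0.9) + (-4)×L_3(0.9)
P(0.9) = 3.626625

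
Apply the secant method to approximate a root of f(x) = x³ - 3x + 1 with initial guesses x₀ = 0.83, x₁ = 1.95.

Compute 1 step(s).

f(x) = x³ - 3x + 1
x₀ = 0.83, x₁ = 1.95

Secant formula: x_{n+1} = x_n - f(x_n)(x_n - x_{n-1})/(f(x_n) - f(x_{n-1}))

Iteration 1:
  f(0.830000) = -0.918213
  f(1.950000) = 2.564875
  x_2 = 1.950000 - 2.564875×(1.950000 - 0.830000)/(2.564875 - (-0.918213))
       = 1.125255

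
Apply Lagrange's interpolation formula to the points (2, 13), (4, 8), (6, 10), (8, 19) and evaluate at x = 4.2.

Lagrange interpolation formula:
P(x) = Σ yᵢ × Lᵢ(x)
where Lᵢ(x) = Π_{j≠i} (x - xⱼ)/(xᵢ - xⱼ)

L_0(4.2) = (4.2 - 4)/(2 - 4) × (4.2 - 6)/(2 - 6) × (4.2 - 8)/(2 - 8) = -0.028500
L_1(4.2) = (4.2 - 2)/(4 - 2) × (4.2 - 6)/(4 - 6) × (4.2 - 8)/(4 - 8) = 0.940500
L_2(4.2) = (4.2 - 2)/(6 - 2) × (4.2 - 4)/(6 - 4) × (4.2 - 8)/(6 - 8) = 0.104500
L_3(4.2) = (4.2 - 2)/(8 - 2) × (4.2 - 4)/(8 - 4) × (4.2 - 6)/(8 - 6) = -0.016500

P(4.2) = 13×L_0(4.2) + 8×L_1(4.2) + 10×L_2(4.2) + 19×L_3(4.2)
P(4.2) = 7.885000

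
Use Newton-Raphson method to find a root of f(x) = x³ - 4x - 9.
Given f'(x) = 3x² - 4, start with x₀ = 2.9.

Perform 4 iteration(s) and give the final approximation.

f(x) = x³ - 4x - 9
f'(x) = 3x² - 4
x₀ = 2.9

Newton-Raphson formula: x_{n+1} = x_n - f(x_n)/f'(x_n)

Iteration 1:
  f(2.900000) = 3.789000
  f'(2.900000) = 21.230000
  x_1 = 2.900000 - 3.789000/21.230000 = 2.721526
Iteration 2:
  f(2.721526) = 0.271435
  f'(2.721526) = 18.220114
  x_2 = 2.721526 - 0.271435/18.220114 = 2.706629
Iteration 3:
  f(2.706629) = 0.001809
  f'(2.706629) = 17.977515
  x_3 = 2.706629 - 0.001809/17.977515 = 2.706528
Iteration 4:
  f(2.706528) = 0.000000
  f'(2.706528) = 17.975881
  x_4 = 2.706528 - 0.000000/17.975881 = 2.706528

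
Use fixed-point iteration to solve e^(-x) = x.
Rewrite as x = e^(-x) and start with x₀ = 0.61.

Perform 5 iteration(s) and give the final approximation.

Equation: e^(-x) = x
Fixed-point form: x = e^(-x)
x₀ = 0.61

x_1 = g(0.610000) = 0.543351
x_2 = g(0.543351) = 0.580799
x_3 = g(0.580799) = 0.559451
x_4 = g(0.559451) = 0.571523
x_5 = g(0.571523) = 0.564665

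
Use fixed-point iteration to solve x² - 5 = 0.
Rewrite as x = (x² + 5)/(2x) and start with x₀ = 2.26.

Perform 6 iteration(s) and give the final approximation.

Equation: x² - 5 = 0
Fixed-point form: x = (x² + 5)/(2x)
x₀ = 2.26

x_1 = g(2.260000) = 2.236195
x_2 = g(2.236195) = 2.236068
x_3 = g(2.236068) = 2.236068
x_4 = g(2.236068) = 2.236068
x_5 = g(2.236068) = 2.236068
x_6 = g(2.236068) = 2.236068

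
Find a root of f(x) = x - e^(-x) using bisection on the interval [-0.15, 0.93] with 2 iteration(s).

f(x) = x - e^(-x)
Initial interval: [-0.15, 0.93]

Iteration 1:
  c_1 = (-0.150000 + 0.930000)/2 = 0.390000
  f(c_1) = f(0.390000) = -0.287057
  f(a) × f(c) ≥ 0, new interval: [0.390000, 0.930000]
Iteration 2:
  c_2 = (0.390000 + 0.930000)/2 = 0.660000
  f(c_2) = f(0.660000) = 0.143149
  f(a) × f(c) < 0, new interval: [0.390000, 0.660000]

After 2 iteration(s), the approximation is c_2 = 0.660000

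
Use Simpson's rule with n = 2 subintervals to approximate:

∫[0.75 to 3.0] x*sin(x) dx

f(x) = x*sin(x)
a = 0.75, b = 3.0, n = 2
h = (b - a)/n = 1.125000

Simpson's rule: (h/3)[f(x₀) + 4f(x₁) + 2f(x₂) + ... + f(xₙ)]

x_0 = 0.7500, f(x_0) = 0.511229, coefficient = 1
x_1 = 1.8750, f(x_1) = 1.788911, coefficient = 4
x_2 = 3.0000, f(x_2) = 0.423360, coefficient = 1

I ≈ (1.125000/3) × 8.090232 = 3.033837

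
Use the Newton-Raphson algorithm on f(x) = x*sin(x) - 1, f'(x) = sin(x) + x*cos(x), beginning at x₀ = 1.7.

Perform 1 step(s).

f(x) = x*sin(x) - 1
f'(x) = sin(x) + x*cos(x)
x₀ = 1.7

Newton-Raphson formula: x_{n+1} = x_n - f(x_n)/f'(x_n)

Iteration 1:
  f(1.700000) = 0.685830
  f'(1.700000) = 0.772629
  x_1 = 1.700000 - 0.685830/0.772629 = 0.812342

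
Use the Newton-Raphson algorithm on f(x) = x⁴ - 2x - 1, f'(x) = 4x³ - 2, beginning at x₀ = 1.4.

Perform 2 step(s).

f(x) = x⁴ - 2x - 1
f'(x) = 4x³ - 2
x₀ = 1.4

Newton-Raphson formula: x_{n+1} = x_n - f(x_n)/f'(x_n)

Iteration 1:
  f(1.400000) = 0.041600
  f'(1.400000) = 8.976000
  x_1 = 1.400000 - 0.041600/8.976000 = 1.395365
Iteration 2:
  f(1.395365) = 0.000252
  f'(1.395365) = 8.867355
  x_2 = 1.395365 - 0.000252/8.867355 = 1.395337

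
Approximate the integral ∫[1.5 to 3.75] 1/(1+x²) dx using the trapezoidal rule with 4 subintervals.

f(x) = 1/(1+x²)
a = 1.5, b = 3.75, n = 4
h = (b - a)/n = 0.562500

Trapezoidal rule: (h/2)[f(x₀) + 2f(x₁) + 2f(x₂) + ... + f(xₙ)]

x_0 = 1.5000, f(x_0) = 0.307692, coefficient = 1
x_1 = 2.0625, f(x_1) = 0.190335, coefficient = 2
x_2 = 2.6250, f(x_2) = 0.126733, coefficient = 2
x_3 = 3.1875, f(x_3) = 0.089604, coefficient = 2
x_4 = 3.7500, f(x_4) = 0.066390, coefficient = 1

I ≈ (0.562500/2) × 1.187426 = 0.333964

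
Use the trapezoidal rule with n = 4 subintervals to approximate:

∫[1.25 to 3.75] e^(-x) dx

f(x) = e^(-x)
a = 1.25, b = 3.75, n = 4
h = (b - a)/n = 0.625000

Trapezoidal rule: (h/2)[f(x₀) + 2f(x₁) + 2f(x₂) + ... + f(xₙ)]

x_0 = 1.2500, f(x_0) = 0.286505, coefficient = 1
x_1 = 1.8750, f(x_1) = 0.153355, coefficient = 2
x_2 = 2.5000, f(x_2) = 0.082085, coefficient = 2
x_3 = 3.1250, f(x_3) = 0.043937, coefficient = 2
x_4 = 3.7500, f(x_4) = 0.023518, coefficient = 1

I ≈ (0.625000/2) × 0.868776 = 0.271493
Exact value: 0.262987
Error: 0.008506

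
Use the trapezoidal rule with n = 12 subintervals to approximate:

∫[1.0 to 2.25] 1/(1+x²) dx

f(x) = 1/(1+x²)
a = 1.0, b = 2.25, n = 12
h = (b - a)/n = 0.104167

Trapezoidal rule: (h/2)[f(x₀) + 2f(x₁) + 2f(x₂) + ... + f(xₙ)]

x_0 = 1.0000, f(x_0) = 0.500000, coefficient = 1
x_1 = 1.1042, f(x_1) = 0.450616, coefficient = 2
x_2 = 1.2083, f(x_2) = 0.406493, coefficient = 2
x_3 = 1.3125, f(x_3) = 0.367288, coefficient = 2
x_4 = 1.4167, f(x_4) = 0.332564, coefficient = 2
x_5 = 1.5208, f(x_5) = 0.301847, coefficient = 2
x_6 = 1.6250, f(x_6) = 0.274678, coefficient = 2
x_7 = 1.7292, f(x_7) = 0.250625, coefficient = 2
x_8 = 1.8333, f(x_8) = 0.229299, coefficient = 2
x_9 = 1.9375, f(x_9) = 0.210353, coefficient = 2
x_10 = 2.0417, f(x_10) = 0.193483, coefficient = 2
x_11 = 2.1458, f(x_11) = 0.178425, coefficient = 2
x_12 = 2.2500, f(x_12) = 0.164948, coefficient = 1

I ≈ (0.104167/2) × 7.056293 = 0.367515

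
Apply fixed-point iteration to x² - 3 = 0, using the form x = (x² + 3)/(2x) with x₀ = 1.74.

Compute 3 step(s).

Equation: x² - 3 = 0
Fixed-point form: x = (x² + 3)/(2x)
x₀ = 1.74

x_1 = g(1.740000) = 1.732069
x_2 = g(1.732069) = 1.732051
x_3 = g(1.732051) = 1.732051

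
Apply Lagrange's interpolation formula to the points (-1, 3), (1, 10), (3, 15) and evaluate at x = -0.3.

Lagrange interpolation formula:
P(x) = Σ yᵢ × Lᵢ(x)
where Lᵢ(x) = Π_{j≠i} (x - xⱼ)/(xᵢ - xⱼ)

L_0(-0.3) = (-0.3 - 1)/(-1 - 1) × (-0.3 - 3)/(-1 - 3) = 0.536250
L_1(-0.3) = (-0.3 - (-1))/(1 - (-1)) × (-0.3 - 3)/(1 - 3) = 0.577500
L_2(-0.3) = (-0.3 - (-1))/(3 - (-1)) × (-0.3 - 1)/(3 - 1) = -0.113750

P(-0.3) = 3×L_0(-0.3) + 10×L_1(-0.3) + 15×L_2(-0.3)
P(-0.3) = 5.677500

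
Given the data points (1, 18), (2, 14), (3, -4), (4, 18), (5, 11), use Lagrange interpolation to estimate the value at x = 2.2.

Lagrange interpolation formula:
P(x) = Σ yᵢ × Lᵢ(x)
where Lᵢ(x) = Π_{j≠i} (x - xⱼ)/(xᵢ - xⱼ)

L_0(2.2) = (2.2 - 2)/(1 - 2) × (2.2 - 3)/(1 - 3) × (2.2 - 4)/(1 - 4) × (2.2 - 5)/(1 - 5) = -0.033600
L_1(2.2) = (2.2 - 1)/(2 - 1) × (2.2 - 3)/(2 - 3) × (2.2 - 4)/(2 - 4) × (2.2 - 5)/(2 - 5) = 0.806400
L_2(2.2) = (2.2 - 1)/(3 - 1) × (2.2 - 2)/(3 - 2) × (2.2 - 4)/(3 - 4) × (2.2 - 5)/(3 - 5) = 0.302400
L_3(2.2) = (2.2 - 1)/(4 - 1) × (2.2 - 2)/(4 - 2) × (2.2 - 3)/(4 - 3) × (2.2 - 5)/(4 - 5) = -0.089600
L_4(2.2) = (2.2 - 1)/(5 - 1) × (2.2 - 2)/(5 - 2) × (2.2 - 3)/(5 - 3) × (2.2 - 4)/(5 - 4) = 0.014400

P(2.2) = 18×L_0(2.2) + 14×L_1(2.2) + (-4)×L_2(2.2) + 18×L_3(2.2) + 11×L_4(2.2)
P(2.2) = 8.020800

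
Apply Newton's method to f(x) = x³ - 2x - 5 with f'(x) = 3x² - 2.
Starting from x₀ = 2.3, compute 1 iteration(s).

f(x) = x³ - 2x - 5
f'(x) = 3x² - 2
x₀ = 2.3

Newton-Raphson formula: x_{n+1} = x_n - f(x_n)/f'(x_n)

Iteration 1:
  f(2.300000) = 2.567000
  f'(2.300000) = 13.870000
  x_1 = 2.300000 - 2.567000/13.870000 = 2.114924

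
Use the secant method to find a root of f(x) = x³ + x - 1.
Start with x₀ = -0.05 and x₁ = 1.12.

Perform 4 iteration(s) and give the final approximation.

f(x) = x³ + x - 1
x₀ = -0.05, x₁ = 1.12

Secant formula: x_{n+1} = x_n - f(x_n)(x_n - x_{n-1})/(f(x_n) - f(x_{n-1}))

Iteration 1:
  f(-0.050000) = -1.050125
  f(1.120000) = 1.524928
  x_2 = 1.120000 - 1.524928×(1.120000 - (-0.050000))/(1.524928 - (-1.050125))
       = 0.427134
Iteration 2:
  f(1.120000) = 1.524928
  f(0.427134) = -0.494938
  x_3 = 0.427134 - (-0.494938)×(0.427134 - 1.120000)/(-0.494938 - 1.524928)
       = 0.596911
Iteration 3:
  f(0.427134) = -0.494938
  f(0.596911) = -0.190409
  x_4 = 0.596911 - (-0.190409)×(0.596911 - 0.427134)/(-0.190409 - (-0.494938))
       = 0.703064
Iteration 4:
  f(0.596911) = -0.190409
  f(0.703064) = 0.050589
  x_5 = 0.703064 - 0.050589×(0.703064 - 0.596911)/(0.050589 - (-0.190409))
       = 0.680781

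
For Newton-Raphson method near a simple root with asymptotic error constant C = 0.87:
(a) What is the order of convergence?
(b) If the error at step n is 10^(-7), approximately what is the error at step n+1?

(a) Newton-Raphson has quadratic (order 2) convergence near simple roots.
    This means |e_{n+1}| ≈ C|e_n|².

(b) With |e_n| = 10^(-7) and C = 0.87:
    |e_{n+1}| ≈ 0.87 × (10^(-7))² = 0.87 × 10^(-14)

(a) 2 (quadratic); (b) |e_{n+1}| ≈ 8.700e-15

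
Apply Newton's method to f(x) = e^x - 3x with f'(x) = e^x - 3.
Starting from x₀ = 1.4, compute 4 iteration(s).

f(x) = e^x - 3x
f'(x) = e^x - 3
x₀ = 1.4

Newton-Raphson formula: x_{n+1} = x_n - f(x_n)/f'(x_n)

Iteration 1:
  f(1.400000) = -0.144800
  f'(1.400000) = 1.055200
  x_1 = 1.400000 - (-0.144800)/1.055200 = 1.537225
Iteration 2:
  f(1.537225) = 0.039989
  f'(1.537225) = 1.651665
  x_2 = 1.537225 - 0.039989/1.651665 = 1.513014
Iteration 3:
  f(1.513014) = 0.001352
  f'(1.513014) = 1.540394
  x_3 = 1.513014 - 0.001352/1.540394 = 1.512136
Iteration 4:
  f(1.512136) = 0.000002
  f'(1.512136) = 1.536409
  x_4 = 1.512136 - 0.000002/1.536409 = 1.512135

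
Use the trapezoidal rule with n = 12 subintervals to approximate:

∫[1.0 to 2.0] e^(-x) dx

f(x) = e^(-x)
a = 1.0, b = 2.0, n = 12
h = (b - a)/n = 0.083333

Trapezoidal rule: (h/2)[f(x₀) + 2f(x₁) + 2f(x₂) + ... + f(xₙ)]

x_0 = 1.0000, f(x_0) = 0.367879, coefficient = 1
x_1 = 1.0833, f(x_1) = 0.338465, coefficient = 2
x_2 = 1.1667, f(x_2) = 0.311403, coefficient = 2
x_3 = 1.2500, f(x_3) = 0.286505, coefficient = 2
x_4 = 1.3333, f(x_4) = 0.263597, coefficient = 2
x_5 = 1.4167, f(x_5) = 0.242521, coefficient = 2
x_6 = 1.5000, f(x_6) = 0.223130, coefficient = 2
x_7 = 1.5833, f(x_7) = 0.205290, coefficient = 2
x_8 = 1.6667, f(x_8) = 0.188876, coefficient = 2
x_9 = 1.7500, f(x_9) = 0.173774, coefficient = 2
x_10 = 1.8333, f(x_10) = 0.159880, coefficient = 2
x_11 = 1.9167, f(x_11) = 0.147096, coefficient = 2
x_12 = 2.0000, f(x_12) = 0.135335, coefficient = 1

I ≈ (0.083333/2) × 5.584289 = 0.232679
Exact value: 0.232544
Error: 0.000135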